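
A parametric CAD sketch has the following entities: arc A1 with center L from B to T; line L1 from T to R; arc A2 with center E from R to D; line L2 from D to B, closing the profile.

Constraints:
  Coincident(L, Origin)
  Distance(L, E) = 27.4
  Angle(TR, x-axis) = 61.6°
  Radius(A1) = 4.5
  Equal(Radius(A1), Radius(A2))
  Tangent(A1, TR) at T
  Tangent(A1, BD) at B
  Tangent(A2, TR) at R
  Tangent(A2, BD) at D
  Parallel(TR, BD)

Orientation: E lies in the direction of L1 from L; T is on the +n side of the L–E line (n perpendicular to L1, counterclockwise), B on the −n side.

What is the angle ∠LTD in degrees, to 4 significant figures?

71.82°

The slot axis is L1's direction at 61.6°, so u = (cos 61.6°, sin 61.6°) = (0.4756, 0.8796) and n = (−sin 61.6°, cos 61.6°) = (-0.8796, 0.4756). L is at the origin and E lies 27.4 along u from L, so E = 27.4·u = (13.03, 24.10). Tangency of A1 to both parallel lines with radius 4.5 puts T and B at L ± 4.5·n: T = (-3.958, 2.140), B = (3.958, -2.140). Equal radii place R and D the same way about E: R = E + 4.5·n = (9.074, 26.24), D = E − 4.5·n = (16.99, 21.96). Then cos ∠LTD = TL·TD / (|TL||TD|), giving 71.82°.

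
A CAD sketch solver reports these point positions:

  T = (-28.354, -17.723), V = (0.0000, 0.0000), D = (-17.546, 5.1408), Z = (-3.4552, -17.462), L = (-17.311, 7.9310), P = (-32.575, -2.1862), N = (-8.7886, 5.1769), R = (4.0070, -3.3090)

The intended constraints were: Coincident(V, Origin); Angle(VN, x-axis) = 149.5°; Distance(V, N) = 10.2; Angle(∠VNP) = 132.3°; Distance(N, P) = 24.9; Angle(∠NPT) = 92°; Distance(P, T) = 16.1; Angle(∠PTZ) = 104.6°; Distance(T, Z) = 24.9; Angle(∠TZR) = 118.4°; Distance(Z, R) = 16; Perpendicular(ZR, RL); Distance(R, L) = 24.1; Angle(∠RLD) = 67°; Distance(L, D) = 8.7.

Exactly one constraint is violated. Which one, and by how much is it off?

Distance(L, D) = 8.7 — off by 5.90.

V = (0.00, 0.00) ✓; VN at 149.5° ✓; |VN| = 10.20 ✓; ∠VNP = 132.3° ✓; |NP| = 24.90 ✓; ∠NPT = 92.00° ✓; |PT| = 16.10 ✓; ∠PTZ = 104.6° ✓; |TZ| = 24.90 ✓; ∠TZR = 118.4° ✓; |ZR| = 16.00 ✓; ∠(ZR, RL) = 90.00° ✓; |RL| = 24.10 ✓; ∠RLD = 67.01° ✓; |LD| = 2.800 ✗.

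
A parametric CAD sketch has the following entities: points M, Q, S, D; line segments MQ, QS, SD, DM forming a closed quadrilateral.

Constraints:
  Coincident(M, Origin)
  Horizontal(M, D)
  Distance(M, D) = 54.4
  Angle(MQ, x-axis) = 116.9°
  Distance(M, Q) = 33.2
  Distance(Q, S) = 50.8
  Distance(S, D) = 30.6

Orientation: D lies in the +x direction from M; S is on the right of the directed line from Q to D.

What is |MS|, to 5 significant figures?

24.131

Checks: |QS| = 50.80 ✓; |SD| = 30.60 ✓.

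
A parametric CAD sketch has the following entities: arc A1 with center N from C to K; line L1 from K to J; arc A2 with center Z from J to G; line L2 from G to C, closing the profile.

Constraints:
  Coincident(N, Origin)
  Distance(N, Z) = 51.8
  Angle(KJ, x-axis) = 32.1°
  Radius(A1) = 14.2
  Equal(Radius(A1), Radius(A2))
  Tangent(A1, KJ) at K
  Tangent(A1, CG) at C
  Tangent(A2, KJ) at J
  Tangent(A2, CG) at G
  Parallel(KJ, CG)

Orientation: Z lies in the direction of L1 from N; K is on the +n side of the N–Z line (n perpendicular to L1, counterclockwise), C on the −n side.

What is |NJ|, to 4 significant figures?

53.71

The slot axis is L1's direction at 32.1°, so u = (cos 32.1°, sin 32.1°) = (0.8471, 0.5314) and n = (−sin 32.1°, cos 32.1°) = (-0.5314, 0.8471). N is at the origin and Z lies 51.8 along u from N, so Z = 51.8·u = (43.88, 27.53). Tangency of A1 to both parallel lines with radius 14.2 puts K and C at N ± 14.2·n: K = (-7.546, 12.03), C = (7.546, -12.03). Equal radii place J and G the same way about Z: J = Z + 14.2·n = (36.34, 39.56), G = Z − 14.2·n = (51.43, 15.50). Then |NJ| = |J − N| = 53.71.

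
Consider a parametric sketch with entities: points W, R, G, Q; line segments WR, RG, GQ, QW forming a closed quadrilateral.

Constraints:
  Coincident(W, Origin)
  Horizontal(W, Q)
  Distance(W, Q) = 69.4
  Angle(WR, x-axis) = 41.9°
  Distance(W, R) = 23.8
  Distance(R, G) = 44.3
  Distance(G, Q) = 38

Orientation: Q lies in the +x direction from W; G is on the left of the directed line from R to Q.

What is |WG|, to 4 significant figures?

67.58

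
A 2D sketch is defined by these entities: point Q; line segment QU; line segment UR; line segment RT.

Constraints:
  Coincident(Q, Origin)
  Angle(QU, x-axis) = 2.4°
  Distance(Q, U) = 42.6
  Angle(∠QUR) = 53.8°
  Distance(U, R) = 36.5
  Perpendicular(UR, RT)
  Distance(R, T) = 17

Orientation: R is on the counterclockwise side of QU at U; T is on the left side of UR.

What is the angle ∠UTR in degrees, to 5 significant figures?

65.026°

Q is at the origin; QU runs at 2.4° with length 42.6, so U = 42.6·(cos 2.4°, sin 2.4°) = (42.563, 1.7839). ∠QUR = 53.8°, so UR runs at 2.4° + (180° − 53.8°) = 128.60° from the x-axis; with |UR| = 36.5, R = U + 36.5·(cos 128.60°, sin 128.60°) = (19.791, 30.309). UR is perpendicular to RT; with |RT| = 17.0 on the left of UR, T = R + 17.0·(-0.78152, -0.62388) = (6.5052, 19.703). Then cos ∠UTR = TU·TR / (|TU||TR|), giving 65.026°.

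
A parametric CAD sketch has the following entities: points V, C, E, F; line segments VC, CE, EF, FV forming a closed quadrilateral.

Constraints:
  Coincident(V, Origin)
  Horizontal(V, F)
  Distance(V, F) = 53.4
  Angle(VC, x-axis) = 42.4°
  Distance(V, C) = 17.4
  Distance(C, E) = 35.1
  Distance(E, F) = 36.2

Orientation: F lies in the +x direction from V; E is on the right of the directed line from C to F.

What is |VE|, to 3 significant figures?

32.4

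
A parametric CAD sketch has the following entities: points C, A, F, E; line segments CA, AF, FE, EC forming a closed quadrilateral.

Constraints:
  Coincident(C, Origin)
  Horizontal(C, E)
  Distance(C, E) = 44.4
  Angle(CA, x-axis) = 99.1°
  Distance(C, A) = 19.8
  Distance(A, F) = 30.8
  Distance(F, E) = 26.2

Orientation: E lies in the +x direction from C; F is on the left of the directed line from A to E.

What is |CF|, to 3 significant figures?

34.2

Checks: |AF| = 30.80 ✓; |FE| = 26.20 ✓.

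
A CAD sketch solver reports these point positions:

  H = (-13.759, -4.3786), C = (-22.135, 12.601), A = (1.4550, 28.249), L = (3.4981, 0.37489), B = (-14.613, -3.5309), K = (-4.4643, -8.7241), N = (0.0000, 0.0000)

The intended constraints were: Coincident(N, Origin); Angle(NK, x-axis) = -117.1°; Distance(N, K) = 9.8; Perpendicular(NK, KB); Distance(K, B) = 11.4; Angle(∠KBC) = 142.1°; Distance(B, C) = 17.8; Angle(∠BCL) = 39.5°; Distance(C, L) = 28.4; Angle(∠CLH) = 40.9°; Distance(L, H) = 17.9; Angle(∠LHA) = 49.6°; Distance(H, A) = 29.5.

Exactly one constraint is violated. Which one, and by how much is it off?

Distance(H, A) = 29.5 — off by 6.50.

N = (0.00, 0.00) ✓; NK at -117.1° ✓; |NK| = 9.800 ✓; ∠(NK, KB) = 90.00° ✓; |KB| = 11.40 ✓; ∠KBC = 142.1° ✓; |BC| = 17.80 ✓; ∠BCL = 39.50° ✓; |CL| = 28.40 ✓; ∠CLH = 40.90° ✓; |LH| = 17.90 ✓; ∠LHA = 49.60° ✓; |HA| = 36.00 ✗.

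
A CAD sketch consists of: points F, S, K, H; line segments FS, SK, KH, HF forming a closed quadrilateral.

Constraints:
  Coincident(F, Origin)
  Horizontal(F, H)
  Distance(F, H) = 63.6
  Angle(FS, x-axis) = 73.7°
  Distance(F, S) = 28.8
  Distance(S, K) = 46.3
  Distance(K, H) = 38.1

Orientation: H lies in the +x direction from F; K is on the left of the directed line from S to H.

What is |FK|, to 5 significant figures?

64.881

F is at the origin; FH is horizontal with |FH| = 63.6 and H in +x, so H = (63.6, 0). FS runs at 73.7° with |FS| = 28.8, so S = (8.0832, 27.642). K is determined by |SK| = 46.3 and |KH| = 38.1 together: it lies at the intersection of circle(S, 46.3) and circle(H, 38.1). With |SH| = 62.018, the foot of the radical line on SH is 36.589 from S and the perpendicular offset is √(46.3² − 36.589²) = 28.372. Taking the left-of-SH solution: K = (53.482, 36.732).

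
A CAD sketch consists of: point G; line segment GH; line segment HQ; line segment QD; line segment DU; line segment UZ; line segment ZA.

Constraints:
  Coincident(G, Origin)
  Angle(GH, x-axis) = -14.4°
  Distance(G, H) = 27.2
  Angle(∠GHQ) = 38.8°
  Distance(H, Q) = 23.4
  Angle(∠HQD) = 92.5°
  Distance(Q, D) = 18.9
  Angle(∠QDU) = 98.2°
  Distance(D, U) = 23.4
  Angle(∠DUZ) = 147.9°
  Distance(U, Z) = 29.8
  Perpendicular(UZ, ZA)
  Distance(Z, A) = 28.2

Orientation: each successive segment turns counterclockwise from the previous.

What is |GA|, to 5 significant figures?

48.560

G is at the origin; GH runs at -14.4° with length 27.2, so H = (26.345, -6.7644). ∠GHQ = 38.8° gives HQ at 126.80° from the x-axis; with |HQ| = 23.4, Q = (12.328, 11.973). ∠HQD = 92.5° gives QD at -145.70° from the x-axis; with |QD| = 18.9, D = (-3.2849, 1.3221). ∠QDU = 98.2° gives DU at -63.900° from the x-axis; with |DU| = 23.4, U = (7.0096, -19.692). ∠DUZ = 147.9° gives UZ at -31.800° from the x-axis; with |UZ| = 29.8, Z = (32.336, -35.395). The perpendicularity gives ZA at right angles to UZ, so ZA runs at 58.200°; with |ZA| = 28.2, A = (47.197, -11.428). Then |GA| = |A − G| = 48.560.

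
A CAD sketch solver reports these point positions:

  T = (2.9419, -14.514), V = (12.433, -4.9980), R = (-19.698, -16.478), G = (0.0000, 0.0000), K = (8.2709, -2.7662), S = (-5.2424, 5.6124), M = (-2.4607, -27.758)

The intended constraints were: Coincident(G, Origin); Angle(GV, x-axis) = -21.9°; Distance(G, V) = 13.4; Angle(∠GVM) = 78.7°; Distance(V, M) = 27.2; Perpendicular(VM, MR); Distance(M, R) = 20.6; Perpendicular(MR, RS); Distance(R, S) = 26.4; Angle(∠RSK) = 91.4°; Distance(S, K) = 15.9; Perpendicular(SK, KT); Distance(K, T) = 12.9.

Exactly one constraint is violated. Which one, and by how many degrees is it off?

Perpendicular(SK, KT) — off by 7.40°.

G = (0.00, 0.00) ✓; GV at -21.90° ✓; |GV| = 13.40 ✓; ∠GVM = 78.70° ✓; |VM| = 27.20 ✓; ∠(VM, MR) = 90.00° ✓; |MR| = 20.60 ✓; ∠(MR, RS) = 90.00° ✓; |RS| = 26.40 ✓; ∠RSK = 91.40° ✓; |SK| = 15.90 ✓; ∠(SK, KT) = 82.60° ✗; |KT| = 12.90 ✓.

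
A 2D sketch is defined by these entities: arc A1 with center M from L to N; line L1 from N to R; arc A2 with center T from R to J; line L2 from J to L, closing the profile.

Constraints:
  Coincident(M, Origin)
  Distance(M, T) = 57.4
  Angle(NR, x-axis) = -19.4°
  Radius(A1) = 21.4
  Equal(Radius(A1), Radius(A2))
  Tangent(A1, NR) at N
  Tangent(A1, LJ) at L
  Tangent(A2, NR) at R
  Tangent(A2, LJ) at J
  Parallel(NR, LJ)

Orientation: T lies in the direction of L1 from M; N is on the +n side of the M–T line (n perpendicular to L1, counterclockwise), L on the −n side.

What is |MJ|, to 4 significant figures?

61.26

The slot axis is L1's direction at -19.4°, so u = (cos -19.4°, sin -19.4°) = (0.9432, -0.3322) and n = (−sin -19.4°, cos -19.4°) = (0.3322, 0.9432). M is at the origin and T lies 57.4 along u from M, so T = 57.4·u = (54.14, -19.07). Tangency of A1 to both parallel lines with radius 21.4 puts N and L at M ± 21.4·n: N = (7.108, 20.18), L = (-7.108, -20.18). Equal radii place R and J the same way about T: R = T + 21.4·n = (61.25, 1.119), J = T − 21.4·n = (47.03, -39.25). Then |MJ| = |J − M| = 61.26.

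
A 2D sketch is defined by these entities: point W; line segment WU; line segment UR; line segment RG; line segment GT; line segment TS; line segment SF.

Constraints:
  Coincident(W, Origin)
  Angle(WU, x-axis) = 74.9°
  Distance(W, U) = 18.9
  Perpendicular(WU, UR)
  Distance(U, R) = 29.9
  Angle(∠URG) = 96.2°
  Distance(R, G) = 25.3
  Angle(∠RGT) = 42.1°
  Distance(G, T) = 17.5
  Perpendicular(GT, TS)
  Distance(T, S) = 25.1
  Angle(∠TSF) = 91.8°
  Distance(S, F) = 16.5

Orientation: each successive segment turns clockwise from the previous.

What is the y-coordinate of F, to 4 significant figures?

0.3342

GT ⟂ TS, so TS runs at 33.20°; with |TS| = 25.1, S = (41.30, 13.85). ∠TSF = 91.8° gives SF at -55.00° from the x-axis; with |SF| = 16.5, F = (50.76, 0.3342). So F.y = 0.3342.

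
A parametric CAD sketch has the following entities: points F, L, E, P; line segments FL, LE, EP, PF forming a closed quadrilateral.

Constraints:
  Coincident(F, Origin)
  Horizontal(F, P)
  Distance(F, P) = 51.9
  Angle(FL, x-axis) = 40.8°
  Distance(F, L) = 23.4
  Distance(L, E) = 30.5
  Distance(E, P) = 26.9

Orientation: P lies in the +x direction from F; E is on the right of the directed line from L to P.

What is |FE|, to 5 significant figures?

31.415

Checks: |LE| = 30.50 ✓; |EP| = 26.90 ✓.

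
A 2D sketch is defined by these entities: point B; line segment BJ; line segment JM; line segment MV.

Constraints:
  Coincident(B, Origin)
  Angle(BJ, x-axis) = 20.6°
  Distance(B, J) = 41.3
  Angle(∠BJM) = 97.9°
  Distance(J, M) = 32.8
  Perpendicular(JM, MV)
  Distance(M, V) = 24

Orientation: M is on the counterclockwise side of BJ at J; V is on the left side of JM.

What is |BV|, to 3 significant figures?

42.0

B is at the origin; BJ runs at 20.6° with length 41.3, so J = 41.3·(cos 20.6°, sin 20.6°) = (38.7, 14.5). ∠BJM = 97.9°, so JM runs at 20.6° + (180° − 97.9°) = 103° from the x-axis; with |JM| = 32.8, M = J + 32.8·(cos 103°, sin 103°) = (31.4, 46.5). JM ⟂ MV; with |MV| = 24.0 on the left of JM, V = M + 24.0·(-0.976, -0.220) = (8.04, 41.3). Then |BV| = |V − B| = 42.0.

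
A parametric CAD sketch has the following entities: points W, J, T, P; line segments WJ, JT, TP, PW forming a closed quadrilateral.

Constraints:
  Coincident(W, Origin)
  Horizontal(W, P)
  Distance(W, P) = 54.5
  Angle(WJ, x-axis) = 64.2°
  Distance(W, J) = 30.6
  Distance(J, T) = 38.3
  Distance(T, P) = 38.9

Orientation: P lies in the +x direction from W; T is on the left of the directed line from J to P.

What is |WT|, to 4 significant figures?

63.17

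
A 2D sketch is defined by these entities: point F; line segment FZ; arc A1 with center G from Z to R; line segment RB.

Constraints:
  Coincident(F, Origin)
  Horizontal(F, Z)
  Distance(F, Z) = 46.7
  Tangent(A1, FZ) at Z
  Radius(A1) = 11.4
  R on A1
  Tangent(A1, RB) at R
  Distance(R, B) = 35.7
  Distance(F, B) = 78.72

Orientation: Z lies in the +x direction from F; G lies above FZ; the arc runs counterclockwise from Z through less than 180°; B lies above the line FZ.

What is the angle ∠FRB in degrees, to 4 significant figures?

111.0°

F is at the origin; FZ is horizontal with |FZ| = 46.7 and Z on the +x side, so Z = (46.70, 0.000). Since A1 is tangent to FZ there, GZ ⟂ FZ, so G = Z + (0, 11.4) = (46.70, 11.40). Since GR ⟂ RB (tangency), |GB| = √(11.4² + 35.7²) = 37.48 regardless of where R sits on A1. So B lies on both circle(F, 78.72) and circle(G, 37.48); the above-FZ intersection is B = (65.33, 43.92). R is the foot of the tangent from B: R = (57.85, 9.010).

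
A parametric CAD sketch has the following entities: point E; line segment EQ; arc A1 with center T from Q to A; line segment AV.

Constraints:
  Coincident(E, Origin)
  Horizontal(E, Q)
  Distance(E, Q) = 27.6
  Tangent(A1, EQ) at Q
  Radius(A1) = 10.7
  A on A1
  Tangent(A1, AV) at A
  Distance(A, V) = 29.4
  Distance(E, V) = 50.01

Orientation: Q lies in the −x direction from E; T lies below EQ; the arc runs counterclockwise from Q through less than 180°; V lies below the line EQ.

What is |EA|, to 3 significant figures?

40.3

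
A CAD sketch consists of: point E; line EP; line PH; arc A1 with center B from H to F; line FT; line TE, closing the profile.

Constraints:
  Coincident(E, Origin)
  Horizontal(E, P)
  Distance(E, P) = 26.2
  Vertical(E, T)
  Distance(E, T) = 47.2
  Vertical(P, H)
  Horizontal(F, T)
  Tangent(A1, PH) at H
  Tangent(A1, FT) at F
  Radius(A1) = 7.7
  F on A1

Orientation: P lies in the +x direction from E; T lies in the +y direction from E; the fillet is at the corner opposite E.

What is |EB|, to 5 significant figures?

43.618

E is at the origin; E and P share the same y with |EP| = 26.2 and P on the +x side, so P = (26.200, 0.0000). E and T share the same x with |ET| = 47.2 and T on the +y side, so T = (0.0000, 47.200). The virtual corner opposite E is at (26.200, 47.200). Tangency of A1 to PH means the radius BH is perpendicular to PH and the tangent condition forces BF to be normal to FT, with radius 7.7, so the center B sits 7.7 in from both sides at B = (18.500, 39.500). Then |EB| = |B − E| = 43.618.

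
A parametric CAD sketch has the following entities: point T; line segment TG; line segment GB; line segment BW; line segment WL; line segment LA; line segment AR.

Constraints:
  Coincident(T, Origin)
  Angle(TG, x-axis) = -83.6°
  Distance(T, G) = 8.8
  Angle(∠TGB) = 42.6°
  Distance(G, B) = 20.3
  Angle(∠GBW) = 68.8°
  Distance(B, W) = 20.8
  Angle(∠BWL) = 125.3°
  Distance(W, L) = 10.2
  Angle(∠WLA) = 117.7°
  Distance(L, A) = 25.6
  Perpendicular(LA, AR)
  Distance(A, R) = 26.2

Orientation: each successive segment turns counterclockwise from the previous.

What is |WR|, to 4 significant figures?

34.86

T is at the origin; TG runs at -83.6° with length 8.8, so G = (0.9809, -8.745). ∠TGB = 42.6° gives GB at 53.80° from the x-axis; with |GB| = 20.3, B = (12.97, 7.636). ∠GBW = 68.8° gives BW at 165.0° from the x-axis; with |BW| = 20.8, W = (-7.121, 13.02). ∠BWL = 125.3° gives WL at -140.3° from the x-axis; with |WL| = 10.2, L = (-14.97, 6.504). ∠WLA = 117.7° gives LA at -78.00° from the x-axis; with |LA| = 25.6, A = (-9.646, -18.54). LA is perpendicular to AR, so AR runs at 12.00°; with |AR| = 26.2, R = (15.98, -13.09). Then |WR| = |R − W| = 34.86.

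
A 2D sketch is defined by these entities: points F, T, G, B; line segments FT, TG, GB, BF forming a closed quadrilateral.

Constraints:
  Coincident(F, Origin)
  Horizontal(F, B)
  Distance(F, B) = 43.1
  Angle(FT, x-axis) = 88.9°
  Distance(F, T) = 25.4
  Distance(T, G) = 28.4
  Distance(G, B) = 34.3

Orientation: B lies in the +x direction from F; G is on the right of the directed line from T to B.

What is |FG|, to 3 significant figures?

9.02

F is at the origin; F and B share the same y with |FB| = 43.1 and B in +x, so B = (43.1, 0). FT runs at 88.9° with |FT| = 25.4, so T = (0.488, 25.4). G is determined by |TG| = 28.4 and |GB| = 34.3 together: it lies at the intersection of circle(T, 28.4) and circle(B, 34.3). With |TB| = 49.6, the foot of the radical line on TB is 21.1 from T and the perpendicular offset is √(28.4² − 21.1²) = 19.0. Taking the right-of-TB solution: G = (8.84, -1.75).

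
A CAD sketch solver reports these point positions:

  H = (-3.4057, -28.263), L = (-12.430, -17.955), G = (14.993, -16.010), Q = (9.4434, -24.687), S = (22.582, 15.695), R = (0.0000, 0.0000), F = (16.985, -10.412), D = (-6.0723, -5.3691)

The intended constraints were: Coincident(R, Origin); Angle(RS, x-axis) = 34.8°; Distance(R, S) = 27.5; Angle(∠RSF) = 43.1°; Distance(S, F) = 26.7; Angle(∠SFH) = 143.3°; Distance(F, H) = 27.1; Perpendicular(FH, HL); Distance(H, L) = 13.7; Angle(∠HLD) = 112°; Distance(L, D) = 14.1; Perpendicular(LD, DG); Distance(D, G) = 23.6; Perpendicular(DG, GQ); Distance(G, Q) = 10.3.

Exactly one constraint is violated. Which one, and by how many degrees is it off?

Perpendicular(DG, GQ) — off by 5.80°.

R = (0.00, 0.00) ✓; RS at 34.80° ✓; |RS| = 27.50 ✓; ∠RSF = 43.10° ✓; |SF| = 26.70 ✓; ∠SFH = 143.3° ✓; |FH| = 27.10 ✓; ∠(FH, HL) = 90.00° ✓; |HL| = 13.70 ✓; ∠HLD = 112.0° ✓; |LD| = 14.10 ✓; ∠(LD, DG) = 90.00° ✓; |DG| = 23.60 ✓; ∠(DG, GQ) = 95.80° ✗; |GQ| = 10.30 ✓.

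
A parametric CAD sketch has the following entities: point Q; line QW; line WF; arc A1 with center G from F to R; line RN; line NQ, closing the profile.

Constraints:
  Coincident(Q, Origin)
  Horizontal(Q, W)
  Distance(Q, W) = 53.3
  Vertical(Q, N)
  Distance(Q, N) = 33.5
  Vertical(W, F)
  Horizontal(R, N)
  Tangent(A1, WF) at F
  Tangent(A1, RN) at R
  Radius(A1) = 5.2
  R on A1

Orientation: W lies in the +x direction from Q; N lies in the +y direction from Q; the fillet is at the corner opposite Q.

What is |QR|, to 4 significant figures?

58.62

Q is at the origin; Q and W share the same y with |QW| = 53.3 and W on the +x side, so W = (53.30, 0.000). QN is vertical with |QN| = 33.5 and N on the +y side, so N = (0.000, 33.50). The virtual corner opposite Q is at (53.30, 33.50). A1 meets WF tangentially, so GF is at right angles to WF and the tangent condition forces GR to be normal to RN, with radius 5.2, so the center G sits 5.2 in from both sides at G = (48.10, 28.30). That places the tangent points at F = (53.30, 28.30) on WF and R = (48.10, 33.50) on RN. Then |QR| = |R − Q| = 58.62.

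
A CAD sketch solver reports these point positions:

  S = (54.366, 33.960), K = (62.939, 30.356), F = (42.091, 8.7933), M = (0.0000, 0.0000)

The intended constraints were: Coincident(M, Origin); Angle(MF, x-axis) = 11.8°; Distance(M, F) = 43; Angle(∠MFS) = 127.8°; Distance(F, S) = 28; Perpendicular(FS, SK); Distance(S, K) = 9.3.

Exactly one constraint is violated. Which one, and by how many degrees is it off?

Perpendicular(FS, SK) — off by 3.20°.

M = (0.00, 0.00) ✓; MF at 11.80° ✓; |MF| = 43.00 ✓; ∠MFS = 127.8° ✓; |FS| = 28.00 ✓; ∠(FS, SK) = 86.80° ✗; |SK| = 9.300 ✓.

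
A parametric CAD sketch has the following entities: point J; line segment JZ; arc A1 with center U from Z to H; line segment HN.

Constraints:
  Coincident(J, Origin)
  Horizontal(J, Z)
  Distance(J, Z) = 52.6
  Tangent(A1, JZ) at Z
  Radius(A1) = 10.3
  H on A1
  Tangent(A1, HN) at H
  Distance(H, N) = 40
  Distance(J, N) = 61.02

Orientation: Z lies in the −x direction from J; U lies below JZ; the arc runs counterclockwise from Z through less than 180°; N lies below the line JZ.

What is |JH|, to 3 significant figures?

63.0

Checks: J.y = 0.00, Z.y = 0.00 ✓; |UH| = 10.30 ✓; ∠(UH, HN) = 90.00° ✓; |HN| = 40.00 ✓; |JN| = 61.02 ✓.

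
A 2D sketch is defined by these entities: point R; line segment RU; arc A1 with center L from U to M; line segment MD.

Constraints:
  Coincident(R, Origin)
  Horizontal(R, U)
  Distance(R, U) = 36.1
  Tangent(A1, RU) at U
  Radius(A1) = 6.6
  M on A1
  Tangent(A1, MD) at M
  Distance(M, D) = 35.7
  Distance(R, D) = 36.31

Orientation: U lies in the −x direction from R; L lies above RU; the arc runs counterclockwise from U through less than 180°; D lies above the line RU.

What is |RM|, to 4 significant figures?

30.57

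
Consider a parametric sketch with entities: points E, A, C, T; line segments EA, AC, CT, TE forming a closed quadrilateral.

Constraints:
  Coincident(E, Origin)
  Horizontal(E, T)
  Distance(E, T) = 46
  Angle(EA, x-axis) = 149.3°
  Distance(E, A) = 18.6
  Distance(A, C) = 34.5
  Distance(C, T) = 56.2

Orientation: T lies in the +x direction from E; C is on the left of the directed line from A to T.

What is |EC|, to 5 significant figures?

37.736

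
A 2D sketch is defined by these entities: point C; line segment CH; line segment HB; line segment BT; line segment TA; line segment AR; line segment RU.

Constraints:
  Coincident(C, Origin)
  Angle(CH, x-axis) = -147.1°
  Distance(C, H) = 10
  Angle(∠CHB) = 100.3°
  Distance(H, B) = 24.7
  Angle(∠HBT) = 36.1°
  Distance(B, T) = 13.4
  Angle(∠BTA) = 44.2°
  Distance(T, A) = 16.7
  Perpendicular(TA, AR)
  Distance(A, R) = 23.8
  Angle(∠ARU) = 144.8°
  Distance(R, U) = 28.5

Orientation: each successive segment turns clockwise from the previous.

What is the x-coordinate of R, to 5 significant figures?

-39.199

C is at the origin; CH runs at -147.1° with length 10.0, so H = (-8.3962, -5.4317). ∠CHB = 100.3° gives HB at 133.20° from the x-axis; with |HB| = 24.7, B = (-25.305, 12.574). ∠HBT = 36.1° gives BT at -10.700° from the x-axis; with |BT| = 13.4, T = (-12.138, 10.086). ∠BTA = 44.2° gives TA at -146.50° from the x-axis; with |TA| = 16.7, A = (-26.063, 0.86850). The perpendicularity gives AR at right angles to TA, so AR runs at 123.50°; with |AR| = 23.8, R = (-39.199, 20.715). So R.x = -39.199.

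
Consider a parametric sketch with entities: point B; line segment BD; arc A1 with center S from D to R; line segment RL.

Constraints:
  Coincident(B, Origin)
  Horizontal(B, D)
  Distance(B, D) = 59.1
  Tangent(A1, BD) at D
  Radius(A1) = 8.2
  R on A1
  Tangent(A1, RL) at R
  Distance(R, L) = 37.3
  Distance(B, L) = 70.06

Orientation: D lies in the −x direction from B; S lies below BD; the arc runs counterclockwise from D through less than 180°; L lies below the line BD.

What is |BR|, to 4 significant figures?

67.66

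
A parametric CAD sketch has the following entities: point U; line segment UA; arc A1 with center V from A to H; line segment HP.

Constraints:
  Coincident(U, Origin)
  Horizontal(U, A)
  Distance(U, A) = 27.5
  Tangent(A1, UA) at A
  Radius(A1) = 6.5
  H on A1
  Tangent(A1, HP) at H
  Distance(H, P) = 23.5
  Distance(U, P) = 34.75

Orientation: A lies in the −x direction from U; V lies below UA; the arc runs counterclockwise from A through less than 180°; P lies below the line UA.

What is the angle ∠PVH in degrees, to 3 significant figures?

74.5°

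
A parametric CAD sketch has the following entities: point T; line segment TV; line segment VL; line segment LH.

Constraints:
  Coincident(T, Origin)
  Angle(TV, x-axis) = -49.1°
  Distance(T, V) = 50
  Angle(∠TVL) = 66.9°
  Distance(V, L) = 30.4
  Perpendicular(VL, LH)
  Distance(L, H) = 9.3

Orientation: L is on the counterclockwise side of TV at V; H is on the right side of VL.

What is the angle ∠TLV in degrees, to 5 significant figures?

76.805°

T is at the origin; TV runs at -49.1° with length 50.0, so V = 50.0·(cos -49.1°, sin -49.1°) = (32.737, -37.793). ∠TVL = 66.9°, so VL runs at -49.1° + (180° − 66.9°) = 64.000° from the x-axis; with |VL| = 30.4, L = V + 30.4·(cos 64.000°, sin 64.000°) = (46.064, -10.469). Then cos ∠TLV = LT·LV / (|LT||LV|), giving 76.805°.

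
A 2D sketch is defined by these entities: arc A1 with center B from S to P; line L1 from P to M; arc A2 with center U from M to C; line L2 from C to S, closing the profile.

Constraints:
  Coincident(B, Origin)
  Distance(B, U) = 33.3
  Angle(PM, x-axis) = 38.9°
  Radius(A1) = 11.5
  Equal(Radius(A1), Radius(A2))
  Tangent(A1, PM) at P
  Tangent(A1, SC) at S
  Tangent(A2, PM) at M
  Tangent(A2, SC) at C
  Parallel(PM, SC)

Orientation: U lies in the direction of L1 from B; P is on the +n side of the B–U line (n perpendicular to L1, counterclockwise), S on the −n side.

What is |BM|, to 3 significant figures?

35.2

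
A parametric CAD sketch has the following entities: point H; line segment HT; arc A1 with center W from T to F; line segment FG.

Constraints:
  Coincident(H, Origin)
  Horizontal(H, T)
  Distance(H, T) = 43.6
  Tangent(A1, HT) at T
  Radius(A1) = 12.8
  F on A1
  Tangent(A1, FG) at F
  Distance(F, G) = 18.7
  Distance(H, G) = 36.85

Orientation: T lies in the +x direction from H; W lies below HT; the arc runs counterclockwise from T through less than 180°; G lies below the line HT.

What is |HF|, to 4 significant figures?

32.65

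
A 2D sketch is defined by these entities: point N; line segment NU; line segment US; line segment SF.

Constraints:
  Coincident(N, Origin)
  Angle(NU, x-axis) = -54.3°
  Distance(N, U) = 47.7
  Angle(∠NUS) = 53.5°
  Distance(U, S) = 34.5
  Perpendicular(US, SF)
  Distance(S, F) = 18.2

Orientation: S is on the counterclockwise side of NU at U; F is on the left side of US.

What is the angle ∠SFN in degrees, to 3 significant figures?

163°

∠NUS = 53.5°, so US runs at -54.3° + (180° − 53.5°) = 72.2° from the x-axis; with |US| = 34.5, S = U + 34.5·(cos 72.2°, sin 72.2°) = (38.4, -5.89). US ⟂ SF; with |SF| = 18.2 on the left of US, F = S + 18.2·(-0.952, 0.306) = (21.1, -0.324). Then cos ∠SFN = FS·FN / (|FS||FN|), giving 163°.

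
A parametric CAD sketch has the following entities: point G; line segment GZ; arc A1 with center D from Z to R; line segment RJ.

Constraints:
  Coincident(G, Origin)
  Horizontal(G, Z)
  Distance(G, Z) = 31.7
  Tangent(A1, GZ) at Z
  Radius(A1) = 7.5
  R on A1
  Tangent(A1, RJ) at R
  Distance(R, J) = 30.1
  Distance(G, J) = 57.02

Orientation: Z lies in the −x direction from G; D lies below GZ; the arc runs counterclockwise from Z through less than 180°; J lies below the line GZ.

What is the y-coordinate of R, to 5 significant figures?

-6.1833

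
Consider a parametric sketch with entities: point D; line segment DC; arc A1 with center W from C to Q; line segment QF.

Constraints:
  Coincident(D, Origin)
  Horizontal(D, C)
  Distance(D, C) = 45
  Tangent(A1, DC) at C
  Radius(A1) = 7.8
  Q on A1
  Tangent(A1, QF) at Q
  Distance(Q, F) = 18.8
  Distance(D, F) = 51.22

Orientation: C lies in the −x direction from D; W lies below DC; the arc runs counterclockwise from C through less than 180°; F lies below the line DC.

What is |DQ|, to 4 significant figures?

53.12

D is at the origin; DC is horizontal with |DC| = 45.0 and C on the −x side, so C = (-45.00, 0.000). The tangent condition forces WC to be normal to DC, so W = C + (0, -7.8) = (-45.00, -7.800). Since WQ ⟂ QF (tangency), |WF| = √(7.8² + 18.8²) = 20.35 regardless of where Q sits on A1. So F lies on both circle(D, 51.22) and circle(W, 20.35); the below-DC intersection is F = (-42.86, -28.04). Q is the foot of the tangent from F: Q = (-51.85, -11.53).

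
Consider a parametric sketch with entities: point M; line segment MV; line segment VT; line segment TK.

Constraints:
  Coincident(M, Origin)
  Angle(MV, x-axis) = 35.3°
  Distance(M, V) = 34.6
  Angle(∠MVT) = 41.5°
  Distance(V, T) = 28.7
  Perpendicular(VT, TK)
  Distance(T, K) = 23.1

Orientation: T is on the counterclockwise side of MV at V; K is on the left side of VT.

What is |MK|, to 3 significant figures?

2.79

∠MVT = 41.5°, so VT runs at 35.3° + (180° − 41.5°) = 174° from the x-axis; with |VT| = 28.7, T = V + 28.7·(cos 174°, sin 174°) = (-0.294, 23.1). VT is perpendicular to TK; with |TK| = 23.1 on the left of VT, K = T + 23.1·(-0.108, -0.994) = (-2.79, 0.129). Then |MK| = |K − M| = 2.79.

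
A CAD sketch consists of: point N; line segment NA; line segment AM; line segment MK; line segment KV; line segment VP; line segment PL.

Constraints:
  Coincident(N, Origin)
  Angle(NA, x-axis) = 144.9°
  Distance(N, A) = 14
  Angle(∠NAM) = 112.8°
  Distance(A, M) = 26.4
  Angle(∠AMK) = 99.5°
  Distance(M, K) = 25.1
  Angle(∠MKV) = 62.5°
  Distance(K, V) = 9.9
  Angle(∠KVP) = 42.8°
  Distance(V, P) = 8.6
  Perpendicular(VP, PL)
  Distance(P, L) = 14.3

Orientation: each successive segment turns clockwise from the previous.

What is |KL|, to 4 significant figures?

7.690

∠KVP = 42.8° gives VP at 102.5° from the x-axis; with |VP| = 8.6, P = (12.38, 32.47). VP ⟂ PL, so PL runs at 12.50°; with |PL| = 14.3, L = (26.34, 35.56). Then |KL| = |L − K| = 7.690.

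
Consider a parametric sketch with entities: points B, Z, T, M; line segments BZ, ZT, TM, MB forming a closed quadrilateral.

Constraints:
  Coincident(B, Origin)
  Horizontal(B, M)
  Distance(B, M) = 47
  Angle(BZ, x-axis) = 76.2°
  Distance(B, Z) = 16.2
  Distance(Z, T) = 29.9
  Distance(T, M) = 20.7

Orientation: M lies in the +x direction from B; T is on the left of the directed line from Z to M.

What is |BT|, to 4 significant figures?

37.33

Checks: |ZT| = 29.90 ✓; |TM| = 20.70 ✓.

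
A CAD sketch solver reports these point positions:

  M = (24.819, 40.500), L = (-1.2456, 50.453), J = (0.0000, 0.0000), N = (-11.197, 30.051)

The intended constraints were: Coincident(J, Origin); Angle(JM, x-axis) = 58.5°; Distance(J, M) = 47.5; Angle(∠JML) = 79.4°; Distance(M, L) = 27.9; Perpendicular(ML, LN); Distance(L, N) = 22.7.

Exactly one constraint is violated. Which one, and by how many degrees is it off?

Perpendicular(ML, LN) — off by 5.10°.

J = (0.00, 0.00) ✓; JM at 58.50° ✓; |JM| = 47.50 ✓; ∠JML = 79.40° ✓; |ML| = 27.90 ✓; ∠(ML, LN) = 84.90° ✗; |LN| = 22.70 ✓.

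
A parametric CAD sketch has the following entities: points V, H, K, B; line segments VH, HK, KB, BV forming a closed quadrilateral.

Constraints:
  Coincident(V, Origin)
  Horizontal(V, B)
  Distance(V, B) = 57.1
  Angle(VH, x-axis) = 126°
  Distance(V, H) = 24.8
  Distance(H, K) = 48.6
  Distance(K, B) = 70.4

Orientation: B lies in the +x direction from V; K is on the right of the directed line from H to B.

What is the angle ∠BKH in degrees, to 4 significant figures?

74.94°

V is at the origin; VB is horizontal with |VB| = 57.1 and B in +x, so B = (57.1, 0). VH runs at 126.0° with |VH| = 24.8, so H = (-14.58, 20.06). K is determined by |HK| = 48.6 and |KB| = 70.4 together: it lies at the intersection of circle(H, 48.6) and circle(B, 70.4). With |HB| = 74.43, the foot of the radical line on HB is 19.79 from H and the perpendicular offset is √(48.6² − 19.79²) = 44.39. Taking the right-of-HB solution: K = (-7.485, -28.02).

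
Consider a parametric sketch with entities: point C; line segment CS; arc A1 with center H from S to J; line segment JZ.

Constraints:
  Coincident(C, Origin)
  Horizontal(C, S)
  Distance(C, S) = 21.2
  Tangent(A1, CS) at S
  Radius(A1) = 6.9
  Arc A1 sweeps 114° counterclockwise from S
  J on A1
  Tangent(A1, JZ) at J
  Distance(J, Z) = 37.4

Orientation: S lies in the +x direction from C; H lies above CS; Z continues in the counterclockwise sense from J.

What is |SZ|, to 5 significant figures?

44.768

C is at the origin; CS is horizontal with |CS| = 21.2 and S on the +x side, so S = (21.200, 0.0000). A1 meets CS tangentially, so HS is at right angles to CS, so H = S + (0, 6.9) = (21.200, 6.9000). On A1, S sits at bearing -90° from H; a 114° counterclockwise sweep puts J at bearing 24°, so J = H + 6.9·(cos 24°, sin 24°) = (27.503, 9.7065). Since A1 is tangent to JZ there, HJ ⟂ JZ, so JZ runs along (−sin 24°, cos 24°); with |JZ| = 37.4, Z = (12.292, 43.873). Then |SZ| = |Z − S| = 44.768.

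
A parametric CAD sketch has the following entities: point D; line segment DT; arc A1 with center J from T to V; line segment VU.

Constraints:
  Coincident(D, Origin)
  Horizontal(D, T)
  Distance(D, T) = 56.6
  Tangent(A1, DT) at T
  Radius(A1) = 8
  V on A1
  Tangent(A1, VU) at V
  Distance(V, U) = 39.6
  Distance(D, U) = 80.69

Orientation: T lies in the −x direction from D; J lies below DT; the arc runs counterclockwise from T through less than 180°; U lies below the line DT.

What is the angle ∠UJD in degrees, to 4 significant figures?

110.4°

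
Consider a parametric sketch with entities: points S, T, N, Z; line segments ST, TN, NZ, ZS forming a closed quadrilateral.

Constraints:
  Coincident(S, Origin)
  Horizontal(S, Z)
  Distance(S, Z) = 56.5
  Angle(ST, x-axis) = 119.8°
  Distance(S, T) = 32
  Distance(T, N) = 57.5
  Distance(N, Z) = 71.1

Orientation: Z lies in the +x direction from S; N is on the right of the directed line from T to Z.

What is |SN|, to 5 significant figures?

30.388

Checks: |TN| = 57.50 ✓; |NZ| = 71.10 ✓.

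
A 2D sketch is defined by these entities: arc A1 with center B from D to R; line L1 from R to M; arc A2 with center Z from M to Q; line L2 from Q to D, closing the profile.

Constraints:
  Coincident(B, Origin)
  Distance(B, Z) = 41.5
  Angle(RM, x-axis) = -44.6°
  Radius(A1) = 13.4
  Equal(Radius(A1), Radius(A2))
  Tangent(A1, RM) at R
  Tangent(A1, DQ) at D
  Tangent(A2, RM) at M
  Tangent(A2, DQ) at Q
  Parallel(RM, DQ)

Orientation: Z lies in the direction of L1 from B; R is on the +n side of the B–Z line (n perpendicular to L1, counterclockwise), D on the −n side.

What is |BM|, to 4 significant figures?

43.61

Tangency of A1 to both parallel lines with radius 13.4 puts R and D at B ± 13.4·n: R = (9.409, 9.541), D = (-9.409, -9.541). Equal radii place M and Q the same way about Z: M = Z + 13.4·n = (38.96, -19.60), Q = Z − 13.4·n = (20.14, -38.68). Then |BM| = |M − B| = 43.61.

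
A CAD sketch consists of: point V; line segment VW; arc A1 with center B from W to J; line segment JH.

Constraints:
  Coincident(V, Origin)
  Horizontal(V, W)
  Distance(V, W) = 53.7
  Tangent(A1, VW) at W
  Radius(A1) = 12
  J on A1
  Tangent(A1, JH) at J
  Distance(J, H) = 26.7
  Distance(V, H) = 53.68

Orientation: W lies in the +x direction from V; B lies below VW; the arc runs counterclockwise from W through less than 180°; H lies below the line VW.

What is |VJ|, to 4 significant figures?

43.11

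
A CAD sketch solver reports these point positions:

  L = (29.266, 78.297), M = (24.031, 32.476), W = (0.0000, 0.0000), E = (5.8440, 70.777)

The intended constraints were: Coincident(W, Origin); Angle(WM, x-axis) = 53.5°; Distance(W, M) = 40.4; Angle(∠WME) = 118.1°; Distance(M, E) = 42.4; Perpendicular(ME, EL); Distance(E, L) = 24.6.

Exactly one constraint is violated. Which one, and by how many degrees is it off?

Perpendicular(ME, EL) — off by 7.60°.

W = (0.00, 0.00) ✓; WM at 53.50° ✓; |WM| = 40.40 ✓; ∠WME = 118.1° ✓; |ME| = 42.40 ✓; ∠(ME, EL) = 97.60° ✗; |EL| = 24.60 ✓.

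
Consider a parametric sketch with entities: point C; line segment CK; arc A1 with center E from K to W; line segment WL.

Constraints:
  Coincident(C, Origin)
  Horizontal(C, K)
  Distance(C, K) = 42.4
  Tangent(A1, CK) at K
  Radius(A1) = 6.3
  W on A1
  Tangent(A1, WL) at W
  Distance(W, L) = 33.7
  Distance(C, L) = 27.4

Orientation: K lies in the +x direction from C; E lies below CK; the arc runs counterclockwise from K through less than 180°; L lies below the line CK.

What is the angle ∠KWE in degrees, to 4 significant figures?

69.09°

Checks: |EW| = 6.300 ✓; ∠(EW, WL) = 90.00° ✓; |WL| = 33.70 ✓; |CL| = 27.40 ✓.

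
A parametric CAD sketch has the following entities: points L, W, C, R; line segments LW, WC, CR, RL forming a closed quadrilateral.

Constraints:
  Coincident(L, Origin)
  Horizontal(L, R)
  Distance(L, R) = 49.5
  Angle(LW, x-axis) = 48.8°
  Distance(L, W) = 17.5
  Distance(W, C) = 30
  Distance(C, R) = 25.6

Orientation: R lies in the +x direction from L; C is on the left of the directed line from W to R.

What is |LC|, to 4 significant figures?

46.15

L is at the origin; LR is horizontal with |LR| = 49.5 and R in +x, so R = (49.5, 0). LW runs at 48.8° with |LW| = 17.5, so W = (11.53, 13.17). C is determined by |WC| = 30.0 and |CR| = 25.6 together: it lies at the intersection of circle(W, 30.0) and circle(R, 25.6). With |WR| = 40.19, the foot of the radical line on WR is 23.14 from W and the perpendicular offset is √(30.0² − 23.14²) = 19.09. Taking the left-of-WR solution: C = (39.64, 23.63).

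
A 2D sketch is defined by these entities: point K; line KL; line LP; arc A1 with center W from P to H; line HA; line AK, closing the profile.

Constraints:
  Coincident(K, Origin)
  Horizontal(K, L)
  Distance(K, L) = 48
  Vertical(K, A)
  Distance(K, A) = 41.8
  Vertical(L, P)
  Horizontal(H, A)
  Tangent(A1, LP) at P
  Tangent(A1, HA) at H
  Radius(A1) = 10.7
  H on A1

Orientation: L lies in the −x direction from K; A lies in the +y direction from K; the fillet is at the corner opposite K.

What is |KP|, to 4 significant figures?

57.19

K is at the origin; K and L share the same y with |KL| = 48.0 and L on the −x side, so L = (-48.00, 0.000). K and A share the same x with |KA| = 41.8 and A on the +y side, so A = (0.000, 41.80). The virtual corner opposite K is at (-48.00, 41.80). A1 meets LP tangentially, so WP is at right angles to LP and since A1 is tangent to HA there, WH ⟂ HA, with radius 10.7, so the center W sits 10.7 in from both sides at W = (-37.30, 31.10). That places the tangent points at P = (-48.00, 31.10) on LP and H = (-37.30, 41.80) on HA. Then |KP| = |P − K| = 57.19.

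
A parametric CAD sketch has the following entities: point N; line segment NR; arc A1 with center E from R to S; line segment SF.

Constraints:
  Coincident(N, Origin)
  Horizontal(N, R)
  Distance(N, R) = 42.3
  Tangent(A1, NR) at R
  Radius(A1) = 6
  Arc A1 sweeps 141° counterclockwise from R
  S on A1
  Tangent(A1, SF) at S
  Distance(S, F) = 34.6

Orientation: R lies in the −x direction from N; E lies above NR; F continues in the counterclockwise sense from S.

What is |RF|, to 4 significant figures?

39.83

On A1, R sits at bearing -90° from E; a 141° counterclockwise sweep puts S at bearing 51°, so S = E + 6.0·(cos 51°, sin 51°) = (-38.52, 10.66). The tangent condition forces ES to be normal to SF, so SF runs along (−sin 51°, cos 51°); with |SF| = 34.6, F = (-65.41, 32.44). Then |RF| = |F − R| = 39.83.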